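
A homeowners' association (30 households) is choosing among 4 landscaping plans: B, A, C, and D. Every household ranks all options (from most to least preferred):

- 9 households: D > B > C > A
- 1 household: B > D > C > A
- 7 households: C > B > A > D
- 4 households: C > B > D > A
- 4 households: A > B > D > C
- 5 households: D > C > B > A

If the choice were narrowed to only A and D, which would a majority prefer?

D

Voters preferring A to D: 11; preferring D to A: 19.
D wins the head-to-head.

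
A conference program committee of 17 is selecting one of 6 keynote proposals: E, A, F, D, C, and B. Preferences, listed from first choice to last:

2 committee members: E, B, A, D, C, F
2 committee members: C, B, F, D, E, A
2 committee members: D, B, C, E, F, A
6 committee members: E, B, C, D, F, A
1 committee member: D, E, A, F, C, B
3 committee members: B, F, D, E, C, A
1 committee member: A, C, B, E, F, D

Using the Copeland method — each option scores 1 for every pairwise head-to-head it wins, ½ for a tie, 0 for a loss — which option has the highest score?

E: beats A, F, D, C, and B → score 5.
A: loses to E, F, D, C, and B → score 0.
F: beats A; loses to E, D, C, and B → score 1.
D: beats A and F; loses to E, C, and B → score 2.
C: beats A, F, and D; loses to E and B → score 3.
B: beats A, F, D, and C; loses to E → score 4.
E has the best pairwise record.

E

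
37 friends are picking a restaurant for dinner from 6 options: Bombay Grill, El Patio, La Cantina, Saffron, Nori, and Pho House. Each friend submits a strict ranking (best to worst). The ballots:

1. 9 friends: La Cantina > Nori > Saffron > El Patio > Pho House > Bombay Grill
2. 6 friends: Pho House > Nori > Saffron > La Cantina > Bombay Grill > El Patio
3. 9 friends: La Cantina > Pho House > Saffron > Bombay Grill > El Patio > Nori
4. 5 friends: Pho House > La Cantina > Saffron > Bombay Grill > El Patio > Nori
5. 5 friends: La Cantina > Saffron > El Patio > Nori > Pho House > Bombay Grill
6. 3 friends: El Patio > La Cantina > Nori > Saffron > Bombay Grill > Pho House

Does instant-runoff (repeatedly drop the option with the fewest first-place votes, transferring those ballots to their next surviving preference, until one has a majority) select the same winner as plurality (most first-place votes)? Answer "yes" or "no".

yes

Instant-runoff — R1 Bombay Grill 0, El Patio 3, La Cantina 23, Saffron 0, Nori 0, Pho House 11 (La Cantina winner). Winner: La Cantina.
Plurality — first-place votes: Bombay Grill 0, El Patio 3, La Cantina 23, Saffron 0, Nori 0, Pho House 11. Winner: La Cantina.
The two methods agree.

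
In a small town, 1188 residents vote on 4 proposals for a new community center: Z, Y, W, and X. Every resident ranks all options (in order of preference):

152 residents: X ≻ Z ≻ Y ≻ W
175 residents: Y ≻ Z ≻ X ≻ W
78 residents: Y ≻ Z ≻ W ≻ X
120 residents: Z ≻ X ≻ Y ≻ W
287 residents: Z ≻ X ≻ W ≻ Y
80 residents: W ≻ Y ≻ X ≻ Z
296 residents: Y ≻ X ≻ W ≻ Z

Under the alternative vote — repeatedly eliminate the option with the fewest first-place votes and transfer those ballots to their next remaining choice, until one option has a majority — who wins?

Y

Round 1: Z 407, Y 549, W 80, X 152. Eliminate W.
Round 2: Z 407, Y 629, X 152. Y has a majority.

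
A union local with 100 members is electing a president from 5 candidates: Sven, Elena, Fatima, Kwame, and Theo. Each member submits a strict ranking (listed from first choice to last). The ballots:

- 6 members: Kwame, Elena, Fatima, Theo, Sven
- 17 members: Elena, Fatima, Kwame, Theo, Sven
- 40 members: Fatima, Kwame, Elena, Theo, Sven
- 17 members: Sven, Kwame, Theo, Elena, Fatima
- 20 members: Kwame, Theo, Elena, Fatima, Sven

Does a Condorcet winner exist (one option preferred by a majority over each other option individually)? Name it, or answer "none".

Checking pairwise contests:
Elena beats Sven 83–17.
Kwame beats Elena 83–17.
Elena beats Fatima 60–40.
Fatima beats Kwame 57–43.
Elena beats Theo 63–37.
Every option loses at least one head-to-head, so there is no Condorcet winner.

none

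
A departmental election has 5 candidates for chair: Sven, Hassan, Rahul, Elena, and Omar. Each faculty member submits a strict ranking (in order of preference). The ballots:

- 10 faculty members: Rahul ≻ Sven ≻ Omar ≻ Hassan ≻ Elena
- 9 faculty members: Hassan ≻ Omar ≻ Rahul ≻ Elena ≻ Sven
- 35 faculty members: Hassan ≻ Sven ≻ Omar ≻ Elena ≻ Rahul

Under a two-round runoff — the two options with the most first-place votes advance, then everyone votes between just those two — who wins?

Round 1 first-place votes: Sven 0, Hassan 44, Rahul 10, Elena 0, Omar 0.
Hassan and Rahul advance.
Runoff: Hassan is preferred to Rahul by 44 voters; Rahul by 10.
Hassan wins the runoff.

Hassan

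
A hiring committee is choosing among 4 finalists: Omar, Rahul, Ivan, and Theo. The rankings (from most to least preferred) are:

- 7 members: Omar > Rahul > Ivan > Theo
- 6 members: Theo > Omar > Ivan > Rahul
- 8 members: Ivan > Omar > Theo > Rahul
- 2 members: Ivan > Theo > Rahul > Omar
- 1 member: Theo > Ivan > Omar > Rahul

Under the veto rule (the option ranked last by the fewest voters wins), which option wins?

Last-place votes: Omar 2, Rahul 15, Ivan 0, Theo 7.
Ivan is ranked last by the fewest voters, so Ivan wins.

Ivan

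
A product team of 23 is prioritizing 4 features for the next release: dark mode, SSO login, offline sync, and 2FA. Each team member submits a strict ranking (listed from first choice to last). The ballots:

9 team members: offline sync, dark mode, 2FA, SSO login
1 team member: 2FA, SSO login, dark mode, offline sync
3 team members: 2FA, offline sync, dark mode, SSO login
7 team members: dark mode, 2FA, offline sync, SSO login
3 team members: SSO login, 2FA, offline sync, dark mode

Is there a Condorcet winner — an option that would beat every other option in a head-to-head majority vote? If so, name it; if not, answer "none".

none

Checking pairwise contests:
offline sync beats dark mode 15–8.
dark mode beats SSO login 19–4.
2FA beats offline sync 14–9.
dark mode beats 2FA 16–7.
Every option loses at least one head-to-head, so there is no Condorcet winner.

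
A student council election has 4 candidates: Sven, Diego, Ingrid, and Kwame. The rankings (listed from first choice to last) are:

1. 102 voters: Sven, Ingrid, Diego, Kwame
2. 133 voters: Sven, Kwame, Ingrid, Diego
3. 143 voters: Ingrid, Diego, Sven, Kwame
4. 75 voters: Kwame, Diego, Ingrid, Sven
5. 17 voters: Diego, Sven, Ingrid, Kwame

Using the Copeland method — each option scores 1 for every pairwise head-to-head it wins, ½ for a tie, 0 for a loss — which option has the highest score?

Sven: beats Ingrid and Kwame; ties Diego → score 2.5.
Diego: beats Kwame; ties Sven; loses to Ingrid → score 1.5.
Ingrid: beats Diego and Kwame; loses to Sven → score 2.
Kwame: loses to Sven, Diego, and Ingrid → score 0.
Sven has the best pairwise record.

Sven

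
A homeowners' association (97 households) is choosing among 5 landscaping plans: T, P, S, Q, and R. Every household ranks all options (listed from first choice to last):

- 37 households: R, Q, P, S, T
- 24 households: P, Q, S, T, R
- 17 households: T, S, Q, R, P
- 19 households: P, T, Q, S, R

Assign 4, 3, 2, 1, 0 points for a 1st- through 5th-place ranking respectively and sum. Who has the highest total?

T: 37·0 + 24·1 + 17·4 + 19·3 = 149
P: 37·2 + 24·4 + 17·0 + 19·4 = 246
S: 37·1 + 24·2 + 17·3 + 19·1 = 155
Q: 37·3 + 24·3 + 17·2 + 19·2 = 255
R: 37·4 + 24·0 + 17·1 + 19·0 = 165
Q has the highest Borda score (255).

Q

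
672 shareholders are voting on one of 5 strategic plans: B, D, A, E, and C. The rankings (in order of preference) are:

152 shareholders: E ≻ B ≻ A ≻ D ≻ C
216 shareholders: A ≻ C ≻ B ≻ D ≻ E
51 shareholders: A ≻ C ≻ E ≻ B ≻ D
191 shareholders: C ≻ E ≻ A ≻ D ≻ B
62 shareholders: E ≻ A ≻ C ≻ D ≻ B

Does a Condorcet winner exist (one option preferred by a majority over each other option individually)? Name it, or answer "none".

Checking pairwise contests:
A beats B 520–152.
B beats D 419–253.
E beats A 405–267.
C beats E 458–214.
A beats C 481–191.
Every option loses at least one head-to-head, so there is no Condorcet winner.

none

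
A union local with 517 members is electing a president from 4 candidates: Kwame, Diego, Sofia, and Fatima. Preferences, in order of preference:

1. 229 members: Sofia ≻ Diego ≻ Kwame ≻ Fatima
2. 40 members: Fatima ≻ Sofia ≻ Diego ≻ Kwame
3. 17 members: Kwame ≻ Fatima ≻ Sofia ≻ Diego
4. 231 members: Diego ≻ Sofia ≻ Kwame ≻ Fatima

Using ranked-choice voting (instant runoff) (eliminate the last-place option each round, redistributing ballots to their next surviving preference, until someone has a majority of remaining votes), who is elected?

Round 1: Kwame 17, Diego 231, Sofia 229, Fatima 40. Eliminate Kwame.
Round 2: Diego 231, Sofia 229, Fatima 57. Eliminate Fatima.
Round 3: Diego 231, Sofia 286. Sofia has a majority.

Sofia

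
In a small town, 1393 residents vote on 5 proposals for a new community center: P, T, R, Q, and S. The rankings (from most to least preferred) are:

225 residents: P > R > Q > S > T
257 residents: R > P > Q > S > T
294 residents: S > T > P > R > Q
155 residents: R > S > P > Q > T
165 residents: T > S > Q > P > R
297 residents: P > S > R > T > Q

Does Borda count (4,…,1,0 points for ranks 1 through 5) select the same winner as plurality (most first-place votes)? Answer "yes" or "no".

Borda — scores: P 3922, T 1839, R 3211, Q 1449, S 3509. Winner: P.
Plurality — first-place votes: P 522, T 165, R 412, Q 0, S 294. Winner: P.
The two methods agree.

yes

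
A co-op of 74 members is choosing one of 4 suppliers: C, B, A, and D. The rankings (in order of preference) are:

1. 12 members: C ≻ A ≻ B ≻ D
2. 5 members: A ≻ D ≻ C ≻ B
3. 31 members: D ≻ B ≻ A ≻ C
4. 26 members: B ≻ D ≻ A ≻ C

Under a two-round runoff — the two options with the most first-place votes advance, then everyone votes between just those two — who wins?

B

Round 1 first-place votes: C 12, B 26, A 5, D 31.
D and B advance.
Runoff: D is preferred to B by 36 voters; B by 38.
B wins the runoff.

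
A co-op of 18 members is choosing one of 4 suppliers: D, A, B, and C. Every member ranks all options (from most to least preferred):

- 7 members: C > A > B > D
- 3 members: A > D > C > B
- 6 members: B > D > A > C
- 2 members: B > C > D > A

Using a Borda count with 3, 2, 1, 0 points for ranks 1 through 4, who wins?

D: 7·0 + 3·2 + 6·2 + 2·1 = 20
A: 7·2 + 3·3 + 6·1 + 2·0 = 29
B: 7·1 + 3·0 + 6·3 + 2·3 = 31
C: 7·3 + 3·1 + 6·0 + 2·2 = 28
B has the highest Borda score (31).

B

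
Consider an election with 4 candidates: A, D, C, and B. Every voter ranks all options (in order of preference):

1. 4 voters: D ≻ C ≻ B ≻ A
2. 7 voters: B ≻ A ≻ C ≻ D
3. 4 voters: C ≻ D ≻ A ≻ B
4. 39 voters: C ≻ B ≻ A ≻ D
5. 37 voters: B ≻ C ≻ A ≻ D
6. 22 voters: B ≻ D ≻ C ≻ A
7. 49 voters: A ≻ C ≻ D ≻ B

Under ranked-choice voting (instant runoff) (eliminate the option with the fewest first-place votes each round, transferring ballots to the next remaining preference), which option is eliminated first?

Round 1: A 49, D 4, C 43, B 66. Eliminate D.

D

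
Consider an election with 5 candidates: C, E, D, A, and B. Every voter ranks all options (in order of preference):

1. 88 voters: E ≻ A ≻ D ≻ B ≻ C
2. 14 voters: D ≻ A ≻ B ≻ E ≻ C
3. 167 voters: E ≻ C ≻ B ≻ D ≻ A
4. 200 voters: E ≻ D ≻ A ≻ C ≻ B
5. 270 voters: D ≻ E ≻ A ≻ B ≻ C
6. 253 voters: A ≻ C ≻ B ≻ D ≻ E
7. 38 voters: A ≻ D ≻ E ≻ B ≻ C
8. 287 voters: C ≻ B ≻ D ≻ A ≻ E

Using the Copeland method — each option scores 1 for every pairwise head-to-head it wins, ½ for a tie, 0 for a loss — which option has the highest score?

C: beats D and B; loses to E and A → score 2.
E: beats C, A, and B; loses to D → score 3.
D: beats E and A; loses to C and B → score 2.
A: beats C and B; loses to E and D → score 2.
B: beats D; loses to C, E, and A → score 1.
E has the best pairwise record.

E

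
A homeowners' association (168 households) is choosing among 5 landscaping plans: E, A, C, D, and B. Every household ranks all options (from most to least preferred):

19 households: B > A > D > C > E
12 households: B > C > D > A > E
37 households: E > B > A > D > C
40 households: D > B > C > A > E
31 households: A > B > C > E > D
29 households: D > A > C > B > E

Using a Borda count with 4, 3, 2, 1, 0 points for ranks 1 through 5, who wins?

E: 19·0 + 12·0 + 37·4 + 40·0 + 31·1 + 29·0 = 179
A: 19·3 + 12·1 + 37·2 + 40·1 + 31·4 + 29·3 = 394
C: 19·1 + 12·3 + 37·0 + 40·2 + 31·2 + 29·2 = 255
D: 19·2 + 12·2 + 37·1 + 40·4 + 31·0 + 29·4 = 375
B: 19·4 + 12·4 + 37·3 + 40·3 + 31·3 + 29·1 = 477
B has the highest Borda score (477).

B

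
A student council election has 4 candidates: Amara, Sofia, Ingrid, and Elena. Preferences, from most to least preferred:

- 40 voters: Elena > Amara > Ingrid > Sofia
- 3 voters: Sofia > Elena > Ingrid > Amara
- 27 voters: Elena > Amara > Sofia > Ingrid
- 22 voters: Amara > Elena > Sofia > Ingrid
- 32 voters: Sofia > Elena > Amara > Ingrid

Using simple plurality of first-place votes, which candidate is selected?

First-place votes: Amara 22, Sofia 35, Ingrid 0, Elena 67.
Elena has the most first-place votes.

Elena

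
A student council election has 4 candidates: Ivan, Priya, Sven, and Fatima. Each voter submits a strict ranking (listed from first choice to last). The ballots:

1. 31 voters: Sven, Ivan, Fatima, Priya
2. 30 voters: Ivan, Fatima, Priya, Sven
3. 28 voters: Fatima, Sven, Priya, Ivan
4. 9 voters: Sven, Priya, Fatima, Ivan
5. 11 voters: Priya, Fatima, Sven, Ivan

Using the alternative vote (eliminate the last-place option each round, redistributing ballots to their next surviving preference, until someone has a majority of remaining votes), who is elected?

Fatima

Round 1: Ivan 30, Priya 11, Sven 40, Fatima 28. Eliminate Priya.
Round 2: Ivan 30, Sven 40, Fatima 39. Eliminate Ivan.
Round 3: Sven 40, Fatima 69. Fatima has a majority.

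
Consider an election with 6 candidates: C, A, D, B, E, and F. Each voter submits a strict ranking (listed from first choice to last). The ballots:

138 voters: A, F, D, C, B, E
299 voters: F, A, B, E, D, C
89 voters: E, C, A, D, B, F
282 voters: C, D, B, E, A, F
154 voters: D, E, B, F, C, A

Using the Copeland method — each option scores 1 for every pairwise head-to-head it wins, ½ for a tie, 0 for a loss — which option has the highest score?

D

C: beats A and B; loses to D, E, and F → score 2.
A: beats D, B, and F; loses to C and E → score 3.
D: beats C, B, E, and F; loses to A → score 4.
B: beats E and F; loses to C, A, and D → score 2.
E: beats C, A, and F; loses to D and B → score 3.
F: beats C; loses to A, D, B, and E → score 1.
D has the best pairwise record.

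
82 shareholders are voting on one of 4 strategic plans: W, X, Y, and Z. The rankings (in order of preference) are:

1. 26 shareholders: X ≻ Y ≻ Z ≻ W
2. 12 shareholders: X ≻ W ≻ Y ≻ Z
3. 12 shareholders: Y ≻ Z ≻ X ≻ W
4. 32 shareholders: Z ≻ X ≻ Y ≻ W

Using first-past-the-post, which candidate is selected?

X

First-place votes: W 0, X 38, Y 12, Z 32.
X has the most first-place votes.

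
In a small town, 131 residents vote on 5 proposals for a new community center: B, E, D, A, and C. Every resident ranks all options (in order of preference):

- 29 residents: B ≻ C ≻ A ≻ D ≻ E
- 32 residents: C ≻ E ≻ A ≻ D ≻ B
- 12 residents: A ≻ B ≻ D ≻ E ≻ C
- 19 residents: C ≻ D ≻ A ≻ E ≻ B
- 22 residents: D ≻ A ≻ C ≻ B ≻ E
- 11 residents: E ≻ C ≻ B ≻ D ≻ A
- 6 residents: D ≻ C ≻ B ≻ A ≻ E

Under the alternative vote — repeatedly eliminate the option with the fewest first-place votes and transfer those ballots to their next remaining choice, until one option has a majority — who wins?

Round 1: B 29, E 11, D 28, A 12, C 51. Eliminate E.
Round 2: B 29, D 28, A 12, C 62. Eliminate A.
Round 3: B 41, D 28, C 62. Eliminate D.
Round 4: B 41, C 90. C has a majority.

C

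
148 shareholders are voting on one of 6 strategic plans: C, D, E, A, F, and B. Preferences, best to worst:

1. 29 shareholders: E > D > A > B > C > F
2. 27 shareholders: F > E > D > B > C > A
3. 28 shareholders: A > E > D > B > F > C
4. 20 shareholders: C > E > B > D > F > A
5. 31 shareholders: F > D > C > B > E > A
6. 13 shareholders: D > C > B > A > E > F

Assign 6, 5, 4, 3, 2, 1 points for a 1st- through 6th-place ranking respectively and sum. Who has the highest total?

C: 29·2 + 27·2 + 28·1 + 20·6 + 31·4 + 13·5 = 449
D: 29·5 + 27·4 + 28·4 + 20·3 + 31·5 + 13·6 = 658
E: 29·6 + 27·5 + 28·5 + 20·5 + 31·2 + 13·2 = 637
A: 29·4 + 27·1 + 28·6 + 20·1 + 31·1 + 13·3 = 401
F: 29·1 + 27·6 + 28·2 + 20·2 + 31·6 + 13·1 = 486
B: 29·3 + 27·3 + 28·3 + 20·4 + 31·3 + 13·4 = 477
D has the highest Borda score (658).

D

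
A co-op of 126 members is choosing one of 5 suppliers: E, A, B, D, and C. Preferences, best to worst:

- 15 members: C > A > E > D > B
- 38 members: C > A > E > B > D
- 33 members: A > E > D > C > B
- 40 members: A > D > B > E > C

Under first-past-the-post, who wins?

First-place votes: E 0, A 73, B 0, D 0, C 53.
A has the most first-place votes.

A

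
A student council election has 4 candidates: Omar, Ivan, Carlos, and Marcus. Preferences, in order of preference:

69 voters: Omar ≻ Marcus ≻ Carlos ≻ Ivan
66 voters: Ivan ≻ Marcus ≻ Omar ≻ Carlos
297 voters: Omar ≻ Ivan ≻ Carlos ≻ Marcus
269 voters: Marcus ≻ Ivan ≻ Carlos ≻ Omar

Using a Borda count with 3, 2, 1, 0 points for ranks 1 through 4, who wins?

Omar: 69·3 + 66·1 + 297·3 + 269·0 = 1164
Ivan: 69·0 + 66·3 + 297·2 + 269·2 = 1330
Carlos: 69·1 + 66·0 + 297·1 + 269·1 = 635
Marcus: 69·2 + 66·2 + 297·0 + 269·3 = 1077
Ivan has the highest Borda score (1330).

Ivan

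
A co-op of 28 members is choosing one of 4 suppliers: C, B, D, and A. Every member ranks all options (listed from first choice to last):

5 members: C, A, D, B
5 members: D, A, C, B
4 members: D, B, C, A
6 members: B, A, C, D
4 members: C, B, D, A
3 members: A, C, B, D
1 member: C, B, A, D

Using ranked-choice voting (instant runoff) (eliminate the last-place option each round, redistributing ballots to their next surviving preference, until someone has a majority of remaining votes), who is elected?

Round 1: C 10, B 6, D 9, A 3. Eliminate A.
Round 2: C 13, B 6, D 9. Eliminate B.
Round 3: C 19, D 9. C has a majority.

C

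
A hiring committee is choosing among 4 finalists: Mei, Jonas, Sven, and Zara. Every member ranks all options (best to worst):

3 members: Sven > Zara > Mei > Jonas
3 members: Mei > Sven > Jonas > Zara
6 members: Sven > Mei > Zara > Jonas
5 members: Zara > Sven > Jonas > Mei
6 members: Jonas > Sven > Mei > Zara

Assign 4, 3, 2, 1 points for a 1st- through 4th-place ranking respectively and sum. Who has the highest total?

Mei: 3·2 + 3·4 + 6·3 + 5·1 + 6·2 = 53
Jonas: 3·1 + 3·2 + 6·1 + 5·2 + 6·4 = 49
Sven: 3·4 + 3·3 + 6·4 + 5·3 + 6·3 = 78
Zara: 3·3 + 3·1 + 6·2 + 5·4 + 6·1 = 50
Sven has the highest Borda score (78).

Sven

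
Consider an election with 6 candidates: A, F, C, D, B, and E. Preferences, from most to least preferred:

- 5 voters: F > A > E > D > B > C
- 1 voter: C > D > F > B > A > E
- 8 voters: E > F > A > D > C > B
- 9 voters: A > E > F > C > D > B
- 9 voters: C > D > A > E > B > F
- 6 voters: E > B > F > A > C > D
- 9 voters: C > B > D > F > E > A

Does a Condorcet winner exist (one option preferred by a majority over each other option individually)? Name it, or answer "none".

none

Checking pairwise contests:
F beats A 29–18.
B beats F 24–23.
A beats C 28–19.
A beats D 28–19.
A beats B 31–16.
A beats E 24–23.
Every option loses at least one head-to-head, so there is no Condorcet winner.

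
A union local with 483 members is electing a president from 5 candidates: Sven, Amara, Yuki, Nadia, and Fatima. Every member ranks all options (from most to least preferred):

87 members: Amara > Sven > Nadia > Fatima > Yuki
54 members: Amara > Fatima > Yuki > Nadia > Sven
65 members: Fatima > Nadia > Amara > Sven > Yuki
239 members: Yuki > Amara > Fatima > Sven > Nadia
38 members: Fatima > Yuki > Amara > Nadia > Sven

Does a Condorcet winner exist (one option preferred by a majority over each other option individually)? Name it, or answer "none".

none

Checking pairwise contests:
Amara beats Sven 483–0.
Yuki beats Amara 277–206.
Fatima beats Yuki 244–239.
Sven beats Nadia 326–157.
Amara beats Fatima 380–103.
Every option loses at least one head-to-head, so there is no Condorcet winner.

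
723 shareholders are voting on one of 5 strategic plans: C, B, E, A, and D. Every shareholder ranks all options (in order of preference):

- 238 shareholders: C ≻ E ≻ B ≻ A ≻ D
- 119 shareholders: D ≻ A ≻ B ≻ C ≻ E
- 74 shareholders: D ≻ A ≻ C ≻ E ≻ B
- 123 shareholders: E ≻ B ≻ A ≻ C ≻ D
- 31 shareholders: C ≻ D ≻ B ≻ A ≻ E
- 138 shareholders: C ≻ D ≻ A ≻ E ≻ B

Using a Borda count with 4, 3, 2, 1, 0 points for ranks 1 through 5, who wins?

C: 238·4 + 119·1 + 74·2 + 123·1 + 31·4 + 138·4 = 2018
B: 238·2 + 119·2 + 74·0 + 123·3 + 31·2 + 138·0 = 1145
E: 238·3 + 119·0 + 74·1 + 123·4 + 31·0 + 138·1 = 1418
A: 238·1 + 119·3 + 74·3 + 123·2 + 31·1 + 138·2 = 1370
D: 238·0 + 119·4 + 74·4 + 123·0 + 31·3 + 138·3 = 1279
C has the highest Borda score (2018).

C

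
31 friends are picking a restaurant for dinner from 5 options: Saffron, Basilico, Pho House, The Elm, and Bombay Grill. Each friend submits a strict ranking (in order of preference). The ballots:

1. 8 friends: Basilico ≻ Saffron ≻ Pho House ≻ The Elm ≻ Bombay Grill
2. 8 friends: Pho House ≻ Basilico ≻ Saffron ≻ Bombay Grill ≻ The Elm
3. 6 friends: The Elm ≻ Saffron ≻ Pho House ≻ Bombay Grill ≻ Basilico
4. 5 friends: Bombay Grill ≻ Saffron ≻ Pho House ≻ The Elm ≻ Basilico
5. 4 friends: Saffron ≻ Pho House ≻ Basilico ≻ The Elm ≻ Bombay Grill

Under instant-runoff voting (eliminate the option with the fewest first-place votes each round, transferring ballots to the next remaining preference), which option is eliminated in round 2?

Bombay Grill

Round 1: Saffron 4, Basilico 8, Pho House 8, The Elm 6, Bombay Grill 5. Eliminate Saffron.
Round 2: Basilico 8, Pho House 12, The Elm 6, Bombay Grill 5. Eliminate Bombay Grill.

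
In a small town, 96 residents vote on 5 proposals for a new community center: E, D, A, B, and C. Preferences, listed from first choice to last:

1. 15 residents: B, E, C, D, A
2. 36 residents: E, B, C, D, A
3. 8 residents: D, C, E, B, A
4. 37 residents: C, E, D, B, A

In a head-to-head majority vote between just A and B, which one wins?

B

Voters preferring A to B: 0; preferring B to A: 96.
B wins the head-to-head.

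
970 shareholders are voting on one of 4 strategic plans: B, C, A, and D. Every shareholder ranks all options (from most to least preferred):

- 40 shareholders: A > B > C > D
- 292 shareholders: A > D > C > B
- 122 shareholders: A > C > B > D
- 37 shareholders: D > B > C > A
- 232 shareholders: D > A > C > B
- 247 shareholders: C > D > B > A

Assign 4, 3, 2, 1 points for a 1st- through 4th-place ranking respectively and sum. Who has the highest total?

D

B: 40·3 + 292·1 + 122·2 + 37·3 + 232·1 + 247·2 = 1493
C: 40·2 + 292·2 + 122·3 + 37·2 + 232·2 + 247·4 = 2556
A: 40·4 + 292·4 + 122·4 + 37·1 + 232·3 + 247·1 = 2796
D: 40·1 + 292·3 + 122·1 + 37·4 + 232·4 + 247·3 = 2855
D has the highest Borda score (2855).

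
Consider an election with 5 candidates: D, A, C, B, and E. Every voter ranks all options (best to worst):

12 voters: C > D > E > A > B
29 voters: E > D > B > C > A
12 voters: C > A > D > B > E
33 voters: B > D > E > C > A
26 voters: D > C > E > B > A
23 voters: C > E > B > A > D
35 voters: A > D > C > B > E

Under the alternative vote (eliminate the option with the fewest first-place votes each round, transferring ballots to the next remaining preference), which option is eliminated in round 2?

E

Round 1: D 26, A 35, C 47, B 33, E 29. Eliminate D.
Round 2: A 35, C 73, B 33, E 29. Eliminate E.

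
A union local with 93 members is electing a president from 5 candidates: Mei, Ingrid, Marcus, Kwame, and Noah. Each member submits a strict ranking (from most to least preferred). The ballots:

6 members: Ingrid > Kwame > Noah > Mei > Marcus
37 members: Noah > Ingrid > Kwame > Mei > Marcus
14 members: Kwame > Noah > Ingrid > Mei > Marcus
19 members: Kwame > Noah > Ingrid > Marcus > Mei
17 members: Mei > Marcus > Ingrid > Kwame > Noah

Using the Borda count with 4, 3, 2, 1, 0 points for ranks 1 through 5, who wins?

Mei: 6·1 + 37·1 + 14·1 + 19·0 + 17·4 = 125
Ingrid: 6·4 + 37·3 + 14·2 + 19·2 + 17·2 = 235
Marcus: 6·0 + 37·0 + 14·0 + 19·1 + 17·3 = 70
Kwame: 6·3 + 37·2 + 14·4 + 19·4 + 17·1 = 241
Noah: 6·2 + 37·4 + 14·3 + 19·3 + 17·0 = 259
Noah has the highest Borda score (259).

Noah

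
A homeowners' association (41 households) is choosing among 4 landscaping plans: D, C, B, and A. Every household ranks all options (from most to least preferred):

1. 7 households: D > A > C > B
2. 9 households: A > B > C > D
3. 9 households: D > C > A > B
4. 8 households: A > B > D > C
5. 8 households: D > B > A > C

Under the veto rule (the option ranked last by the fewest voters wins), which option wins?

Last-place votes: D 9, C 16, B 16, A 0.
A is ranked last by the fewest voters, so A wins.

A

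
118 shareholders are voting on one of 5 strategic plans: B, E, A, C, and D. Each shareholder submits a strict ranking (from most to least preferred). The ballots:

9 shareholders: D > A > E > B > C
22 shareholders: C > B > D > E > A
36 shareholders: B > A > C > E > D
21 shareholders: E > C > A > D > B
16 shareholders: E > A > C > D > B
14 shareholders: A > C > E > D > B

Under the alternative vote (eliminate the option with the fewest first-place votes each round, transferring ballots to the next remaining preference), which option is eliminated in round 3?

Round 1: B 36, E 37, A 14, C 22, D 9. Eliminate D.
Round 2: B 36, E 37, A 23, C 22. Eliminate C.
Round 3: B 58, E 37, A 23. Eliminate A.

A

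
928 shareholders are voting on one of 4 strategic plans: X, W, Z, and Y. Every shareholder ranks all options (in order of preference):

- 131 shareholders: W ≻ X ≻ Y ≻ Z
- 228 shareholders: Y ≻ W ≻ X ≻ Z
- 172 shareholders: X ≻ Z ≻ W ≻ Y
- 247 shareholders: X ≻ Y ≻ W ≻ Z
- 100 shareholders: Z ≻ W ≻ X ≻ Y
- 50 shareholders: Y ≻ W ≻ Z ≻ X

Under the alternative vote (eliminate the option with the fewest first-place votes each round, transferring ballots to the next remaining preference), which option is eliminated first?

Z

Round 1: X 419, W 131, Z 100, Y 278. Eliminate Z.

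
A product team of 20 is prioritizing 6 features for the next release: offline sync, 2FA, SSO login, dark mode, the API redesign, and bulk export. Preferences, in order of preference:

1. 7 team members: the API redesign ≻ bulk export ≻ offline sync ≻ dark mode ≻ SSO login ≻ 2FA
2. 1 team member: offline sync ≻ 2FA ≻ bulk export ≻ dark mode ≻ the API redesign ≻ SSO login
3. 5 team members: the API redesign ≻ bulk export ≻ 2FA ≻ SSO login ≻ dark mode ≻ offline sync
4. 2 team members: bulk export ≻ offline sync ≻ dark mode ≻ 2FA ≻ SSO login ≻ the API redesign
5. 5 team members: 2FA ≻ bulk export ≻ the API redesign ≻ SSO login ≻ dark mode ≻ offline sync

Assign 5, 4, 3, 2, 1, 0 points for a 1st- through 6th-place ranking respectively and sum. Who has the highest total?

bulk export

offline sync: 7·3 + 1·5 + 5·0 + 2·4 + 5·0 = 34
2FA: 7·0 + 1·4 + 5·3 + 2·2 + 5·5 = 48
SSO login: 7·1 + 1·0 + 5·2 + 2·1 + 5·2 = 29
dark mode: 7·2 + 1·2 + 5·1 + 2·3 + 5·1 = 32
the API redesign: 7·5 + 1·1 + 5·5 + 2·0 + 5·3 = 76
bulk export: 7·4 + 1·3 + 5·4 + 2·5 + 5·4 = 81
bulk export has the highest Borda score (81).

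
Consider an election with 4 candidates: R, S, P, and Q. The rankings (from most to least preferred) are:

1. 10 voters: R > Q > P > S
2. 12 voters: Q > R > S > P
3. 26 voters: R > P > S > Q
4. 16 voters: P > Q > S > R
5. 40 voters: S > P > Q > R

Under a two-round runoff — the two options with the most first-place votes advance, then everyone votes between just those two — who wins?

Round 1 first-place votes: R 36, S 40, P 16, Q 12.
S and R advance.
Runoff: S is preferred to R by 56 voters; R by 48.
S wins the runoff.

S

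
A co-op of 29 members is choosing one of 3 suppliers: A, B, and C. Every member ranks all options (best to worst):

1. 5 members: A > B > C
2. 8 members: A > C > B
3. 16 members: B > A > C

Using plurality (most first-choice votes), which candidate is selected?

First-place votes: A 13, B 16, C 0.
B has the most first-place votes.

B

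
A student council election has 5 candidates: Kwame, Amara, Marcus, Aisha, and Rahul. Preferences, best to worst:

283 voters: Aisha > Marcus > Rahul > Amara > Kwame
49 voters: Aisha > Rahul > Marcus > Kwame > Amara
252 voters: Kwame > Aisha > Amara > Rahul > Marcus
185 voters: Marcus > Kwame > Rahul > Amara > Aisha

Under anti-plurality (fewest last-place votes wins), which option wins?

Last-place votes: Kwame 283, Amara 49, Marcus 252, Aisha 185, Rahul 0.
Rahul is ranked last by the fewest voters, so Rahul wins.

Rahul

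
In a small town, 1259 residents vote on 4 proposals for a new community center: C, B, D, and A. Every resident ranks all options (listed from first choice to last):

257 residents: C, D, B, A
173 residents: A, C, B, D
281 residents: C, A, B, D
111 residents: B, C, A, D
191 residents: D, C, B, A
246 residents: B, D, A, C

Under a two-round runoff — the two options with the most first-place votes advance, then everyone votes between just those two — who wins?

C

Round 1 first-place votes: C 538, B 357, D 191, A 173.
C and B advance.
Runoff: C is preferred to B by 902 voters; B by 357.
C wins the runoff.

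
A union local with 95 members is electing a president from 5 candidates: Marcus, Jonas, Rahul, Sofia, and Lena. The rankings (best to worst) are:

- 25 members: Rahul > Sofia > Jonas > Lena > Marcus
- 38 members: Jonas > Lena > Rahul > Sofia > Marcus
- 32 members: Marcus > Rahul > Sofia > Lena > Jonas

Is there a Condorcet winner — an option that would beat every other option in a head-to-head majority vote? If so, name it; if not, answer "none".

Rahul

Rahul vs Marcus: 63–32 for Rahul.
Rahul vs Jonas: 57–38 for Rahul.
Rahul vs Sofia: 95–0 for Rahul.
Rahul vs Lena: 57–38 for Rahul.
Rahul beats every other option head-to-head.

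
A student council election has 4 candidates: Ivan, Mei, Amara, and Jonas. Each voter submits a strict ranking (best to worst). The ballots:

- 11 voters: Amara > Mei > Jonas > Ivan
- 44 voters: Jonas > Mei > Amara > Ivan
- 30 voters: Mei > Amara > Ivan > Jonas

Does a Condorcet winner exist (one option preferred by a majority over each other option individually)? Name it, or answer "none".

Jonas vs Ivan: 55–30 for Jonas.
Jonas vs Mei: 44–41 for Jonas.
Jonas vs Amara: 44–41 for Jonas.
Jonas beats every other option head-to-head.

Jonas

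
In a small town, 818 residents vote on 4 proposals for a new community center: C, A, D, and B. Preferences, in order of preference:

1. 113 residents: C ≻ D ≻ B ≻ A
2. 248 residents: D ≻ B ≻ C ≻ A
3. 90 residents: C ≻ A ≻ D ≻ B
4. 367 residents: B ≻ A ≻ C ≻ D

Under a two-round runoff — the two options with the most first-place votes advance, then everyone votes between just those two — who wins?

D

Round 1 first-place votes: C 203, A 0, D 248, B 367.
B and D advance.
Runoff: B is preferred to D by 367 voters; D by 451.
D wins the runoff.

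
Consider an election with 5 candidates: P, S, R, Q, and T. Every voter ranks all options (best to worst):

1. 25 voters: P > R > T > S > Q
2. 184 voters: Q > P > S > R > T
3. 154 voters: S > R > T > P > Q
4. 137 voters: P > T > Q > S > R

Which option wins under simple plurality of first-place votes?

Q

First-place votes: P 162, S 154, R 0, Q 184, T 0.
Q has the most first-place votes.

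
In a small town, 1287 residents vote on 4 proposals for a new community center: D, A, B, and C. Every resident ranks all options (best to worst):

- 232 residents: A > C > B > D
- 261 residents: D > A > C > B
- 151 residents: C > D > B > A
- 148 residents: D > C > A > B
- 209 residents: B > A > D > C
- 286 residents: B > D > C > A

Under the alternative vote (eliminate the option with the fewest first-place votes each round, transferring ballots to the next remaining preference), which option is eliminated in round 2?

Round 1: D 409, A 232, B 495, C 151. Eliminate C.
Round 2: D 560, A 232, B 495. Eliminate A.

A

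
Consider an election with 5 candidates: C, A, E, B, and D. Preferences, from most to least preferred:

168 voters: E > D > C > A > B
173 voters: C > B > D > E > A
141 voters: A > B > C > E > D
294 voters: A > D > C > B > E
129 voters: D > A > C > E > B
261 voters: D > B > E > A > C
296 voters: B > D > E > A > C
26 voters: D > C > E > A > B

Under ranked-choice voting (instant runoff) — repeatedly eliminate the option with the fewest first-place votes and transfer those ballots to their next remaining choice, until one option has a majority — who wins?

D

Round 1: C 173, A 435, E 168, B 296, D 416. Eliminate E.
Round 2: C 173, A 435, B 296, D 584. Eliminate C.
Round 3: A 435, B 469, D 584. Eliminate A.
Round 4: B 610, D 878. D has a majority.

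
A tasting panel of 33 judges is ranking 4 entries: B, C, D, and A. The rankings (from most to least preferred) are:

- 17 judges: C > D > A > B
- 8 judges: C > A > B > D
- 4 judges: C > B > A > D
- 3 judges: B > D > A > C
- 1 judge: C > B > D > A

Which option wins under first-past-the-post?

First-place votes: B 3, C 30, D 0, A 0.
C has the most first-place votes.

C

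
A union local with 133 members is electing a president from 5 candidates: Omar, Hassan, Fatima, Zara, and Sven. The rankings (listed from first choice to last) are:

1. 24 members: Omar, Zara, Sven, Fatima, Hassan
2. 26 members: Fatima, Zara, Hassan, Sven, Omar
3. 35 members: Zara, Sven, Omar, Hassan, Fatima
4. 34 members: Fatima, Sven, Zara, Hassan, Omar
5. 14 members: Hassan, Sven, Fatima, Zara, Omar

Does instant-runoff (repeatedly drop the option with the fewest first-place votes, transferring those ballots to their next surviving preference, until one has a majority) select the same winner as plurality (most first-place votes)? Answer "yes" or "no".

Instant-runoff — R1 Omar 24, Hassan 14, Fatima 60, Zara 35, Sven 0 (Sven out); R2 Omar 24, Hassan 14, Fatima 60, Zara 35 (Hassan out); R3 Omar 24, Fatima 74, Zara 35 (Fatima winner). Winner: Fatima.
Plurality — first-place votes: Omar 24, Hassan 14, Fatima 60, Zara 35, Sven 0. Winner: Fatima.
The two methods agree.

yes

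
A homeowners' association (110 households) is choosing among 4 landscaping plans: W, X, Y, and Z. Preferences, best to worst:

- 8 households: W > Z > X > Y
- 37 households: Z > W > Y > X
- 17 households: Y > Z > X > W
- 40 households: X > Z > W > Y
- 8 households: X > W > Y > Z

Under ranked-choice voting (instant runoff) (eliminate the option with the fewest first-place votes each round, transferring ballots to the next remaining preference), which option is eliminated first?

W

Round 1: W 8, X 48, Y 17, Z 37. Eliminate W.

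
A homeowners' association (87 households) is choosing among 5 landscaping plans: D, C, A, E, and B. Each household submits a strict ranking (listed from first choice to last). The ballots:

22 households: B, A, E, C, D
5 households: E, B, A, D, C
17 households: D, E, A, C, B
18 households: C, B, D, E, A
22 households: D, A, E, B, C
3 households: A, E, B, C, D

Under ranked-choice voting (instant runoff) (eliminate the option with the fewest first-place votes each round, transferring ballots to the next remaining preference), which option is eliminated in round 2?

E

Round 1: D 39, C 18, A 3, E 5, B 22. Eliminate A.
Round 2: D 39, C 18, E 8, B 22. Eliminate E.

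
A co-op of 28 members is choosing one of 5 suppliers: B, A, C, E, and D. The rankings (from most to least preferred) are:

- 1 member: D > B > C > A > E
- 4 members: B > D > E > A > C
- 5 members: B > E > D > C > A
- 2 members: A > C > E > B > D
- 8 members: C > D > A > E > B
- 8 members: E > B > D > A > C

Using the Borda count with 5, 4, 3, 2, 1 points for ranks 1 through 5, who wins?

B: 1·4 + 4·5 + 5·5 + 2·2 + 8·1 + 8·4 = 93
A: 1·2 + 4·2 + 5·1 + 2·5 + 8·3 + 8·2 = 65
C: 1·3 + 4·1 + 5·2 + 2·4 + 8·5 + 8·1 = 73
E: 1·1 + 4·3 + 5·4 + 2·3 + 8·2 + 8·5 = 95
D: 1·5 + 4·4 + 5·3 + 2·1 + 8·4 + 8·3 = 94
E has the highest Borda score (95).

E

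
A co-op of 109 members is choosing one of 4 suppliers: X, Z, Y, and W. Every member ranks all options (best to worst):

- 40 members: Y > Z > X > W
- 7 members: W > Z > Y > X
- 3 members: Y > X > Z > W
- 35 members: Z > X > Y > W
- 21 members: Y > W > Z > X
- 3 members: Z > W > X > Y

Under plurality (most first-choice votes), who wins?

Y

First-place votes: X 0, Z 38, Y 64, W 7.
Y has the most first-place votes.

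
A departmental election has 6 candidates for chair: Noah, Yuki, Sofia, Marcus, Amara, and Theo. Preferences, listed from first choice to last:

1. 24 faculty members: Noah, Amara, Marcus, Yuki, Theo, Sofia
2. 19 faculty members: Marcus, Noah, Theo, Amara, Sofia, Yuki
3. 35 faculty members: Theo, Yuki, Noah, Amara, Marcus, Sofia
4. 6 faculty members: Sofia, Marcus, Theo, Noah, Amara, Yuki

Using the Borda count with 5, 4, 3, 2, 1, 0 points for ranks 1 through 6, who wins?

Noah: 24·5 + 19·4 + 35·3 + 6·2 = 313
Yuki: 24·2 + 19·0 + 35·4 + 6·0 = 188
Sofia: 24·0 + 19·1 + 35·0 + 6·5 = 49
Marcus: 24·3 + 19·5 + 35·1 + 6·4 = 226
Amara: 24·4 + 19·2 + 35·2 + 6·1 = 210
Theo: 24·1 + 19·3 + 35·5 + 6·3 = 274
Noah has the highest Borda score (313).

Noah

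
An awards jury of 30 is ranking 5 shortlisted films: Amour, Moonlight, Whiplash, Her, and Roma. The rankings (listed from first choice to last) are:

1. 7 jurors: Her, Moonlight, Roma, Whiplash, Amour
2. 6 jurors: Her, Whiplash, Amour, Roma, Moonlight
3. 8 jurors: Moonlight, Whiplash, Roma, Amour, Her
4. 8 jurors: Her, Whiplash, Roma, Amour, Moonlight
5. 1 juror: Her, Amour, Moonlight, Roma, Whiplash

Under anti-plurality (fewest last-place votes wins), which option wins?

Roma

Last-place votes: Amour 7, Moonlight 14, Whiplash 1, Her 8, Roma 0.
Roma is ranked last by the fewest voters, so Roma wins.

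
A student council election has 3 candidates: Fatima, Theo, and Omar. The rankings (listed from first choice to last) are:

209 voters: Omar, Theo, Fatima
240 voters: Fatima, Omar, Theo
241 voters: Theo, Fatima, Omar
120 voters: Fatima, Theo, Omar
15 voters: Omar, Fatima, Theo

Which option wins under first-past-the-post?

First-place votes: Fatima 360, Theo 241, Omar 224.
Fatima has the most first-place votes.

Fatima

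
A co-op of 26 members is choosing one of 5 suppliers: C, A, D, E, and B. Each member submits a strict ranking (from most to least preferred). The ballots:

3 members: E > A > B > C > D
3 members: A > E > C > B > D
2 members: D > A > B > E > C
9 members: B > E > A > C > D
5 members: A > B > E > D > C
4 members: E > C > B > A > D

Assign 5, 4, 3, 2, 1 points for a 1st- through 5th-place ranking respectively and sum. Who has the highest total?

C: 3·2 + 3·3 + 2·1 + 9·2 + 5·1 + 4·4 = 56
A: 3·4 + 3·5 + 2·4 + 9·3 + 5·5 + 4·2 = 95
D: 3·1 + 3·1 + 2·5 + 9·1 + 5·2 + 4·1 = 39
E: 3·5 + 3·4 + 2·2 + 9·4 + 5·3 + 4·5 = 102
B: 3·3 + 3·2 + 2·3 + 9·5 + 5·4 + 4·3 = 98
E has the highest Borda score (102).

E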